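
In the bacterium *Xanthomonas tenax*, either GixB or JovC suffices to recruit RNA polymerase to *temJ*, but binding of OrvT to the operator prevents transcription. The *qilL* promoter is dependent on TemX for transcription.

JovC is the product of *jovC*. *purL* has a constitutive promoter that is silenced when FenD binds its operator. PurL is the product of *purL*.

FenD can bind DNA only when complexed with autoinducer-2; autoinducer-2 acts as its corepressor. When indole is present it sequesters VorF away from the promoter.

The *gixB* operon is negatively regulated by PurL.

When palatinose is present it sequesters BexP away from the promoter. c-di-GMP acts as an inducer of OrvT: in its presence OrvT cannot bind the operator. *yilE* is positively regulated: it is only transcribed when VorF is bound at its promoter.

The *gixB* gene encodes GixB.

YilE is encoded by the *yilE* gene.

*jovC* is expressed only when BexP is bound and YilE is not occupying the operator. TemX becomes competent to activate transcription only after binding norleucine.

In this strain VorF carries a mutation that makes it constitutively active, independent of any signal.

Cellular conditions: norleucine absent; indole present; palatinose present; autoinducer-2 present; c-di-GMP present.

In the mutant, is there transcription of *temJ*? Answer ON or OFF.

Autoinducer-2 is present, so FenD is active.
With repressor FenD bound, *purL* is not transcribed.
So PurL is not produced.
With no repressor bound, *gixB* is transcribed.
So GixB is produced and active.
Palatinose is present, so BexP is inactive.
VorF is constitutively active in this strain.
No repressor is bound and VorF is active, so *yilE* is transcribed.
So YilE is produced and active.
With repressor YilE bound, *jovC* is not transcribed.
So JovC is not produced.
c-di-GMP is present, so OrvT is inactive.
Activator GixB is present, so *temJ* is transcribed.

ON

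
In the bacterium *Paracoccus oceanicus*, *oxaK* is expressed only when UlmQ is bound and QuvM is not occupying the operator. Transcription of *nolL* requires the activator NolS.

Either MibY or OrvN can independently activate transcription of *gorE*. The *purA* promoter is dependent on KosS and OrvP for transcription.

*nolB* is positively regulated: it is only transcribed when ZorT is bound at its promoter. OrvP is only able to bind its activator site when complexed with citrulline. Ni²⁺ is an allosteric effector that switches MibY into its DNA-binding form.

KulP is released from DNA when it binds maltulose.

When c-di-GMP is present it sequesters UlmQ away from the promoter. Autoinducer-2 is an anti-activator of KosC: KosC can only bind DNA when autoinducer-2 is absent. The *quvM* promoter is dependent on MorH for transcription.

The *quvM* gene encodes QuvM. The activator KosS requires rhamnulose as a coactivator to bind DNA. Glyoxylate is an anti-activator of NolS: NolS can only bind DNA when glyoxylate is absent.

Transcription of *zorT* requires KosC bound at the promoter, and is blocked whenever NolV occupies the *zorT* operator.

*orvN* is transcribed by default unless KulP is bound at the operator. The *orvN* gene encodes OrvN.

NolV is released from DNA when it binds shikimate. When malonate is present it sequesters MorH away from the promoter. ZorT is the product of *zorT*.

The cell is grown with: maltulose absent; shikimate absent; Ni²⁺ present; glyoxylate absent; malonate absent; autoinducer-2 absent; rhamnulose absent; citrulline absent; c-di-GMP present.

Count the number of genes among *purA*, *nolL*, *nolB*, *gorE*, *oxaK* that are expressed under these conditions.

2

Rhamnulose is absent, so KosS is inactive.
Citrulline is absent, so OrvP is inactive.
Required activator KosS is absent, so *purA* is not transcribed.
→ *purA* is OFF.
Glyoxylate is absent, so NolS is active.
No repressor is bound and NolS is active, so *nolL* is transcribed.
→ *nolL* is ON.
Autoinducer-2 is absent, so KosC is active.
Shikimate is absent, so NolV is active.
With repressor NolV bound, *zorT* is not transcribed.
So ZorT is not produced.
Required activator ZorT is absent, so *nolB* is not transcribed.
→ *nolB* is OFF.
Ni²⁺ is present, so MibY is active.
Maltulose is absent, so KulP is active.
With repressor KulP bound, *orvN* is not transcribed.
So OrvN is not produced.
Activator MibY is present, so *gorE* is transcribed.
→ *gorE* is ON.
Malonate is absent, so MorH is active.
No repressor is bound and MorH is active, so *quvM* is transcribed.
So QuvM is produced and active.
c-di-GMP is present, so UlmQ is inactive.
With repressor QuvM bound, *oxaK* is not transcribed.
→ *oxaK* is OFF.
2 of the 5 genes are transcribed.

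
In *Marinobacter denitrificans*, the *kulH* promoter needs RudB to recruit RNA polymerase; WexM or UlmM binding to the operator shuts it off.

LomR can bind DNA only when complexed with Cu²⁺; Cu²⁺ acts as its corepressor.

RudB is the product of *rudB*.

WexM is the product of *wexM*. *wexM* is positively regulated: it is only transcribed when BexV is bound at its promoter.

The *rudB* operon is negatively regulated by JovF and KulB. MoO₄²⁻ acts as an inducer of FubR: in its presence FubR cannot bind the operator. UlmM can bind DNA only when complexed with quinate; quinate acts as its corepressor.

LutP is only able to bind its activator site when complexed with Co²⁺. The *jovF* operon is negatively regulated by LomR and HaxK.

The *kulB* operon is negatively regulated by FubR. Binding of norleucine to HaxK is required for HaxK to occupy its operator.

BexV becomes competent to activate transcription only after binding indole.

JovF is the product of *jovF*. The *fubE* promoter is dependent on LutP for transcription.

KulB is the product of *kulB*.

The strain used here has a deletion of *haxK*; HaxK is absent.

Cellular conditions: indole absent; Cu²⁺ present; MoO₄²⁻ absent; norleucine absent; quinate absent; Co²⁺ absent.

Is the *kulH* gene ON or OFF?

ON

Indole is absent, so BexV is inactive.
Required activator BexV is absent, so *wexM* is not transcribed.
So WexM is not produced.
Cu²⁺ is present, so LomR is active.
HaxK is non-functional in this strain, so it has no effect.
With repressor LomR bound, *jovF* is not transcribed.
So JovF is not produced.
MoO₄²⁻ is absent, so FubR is active.
With repressor FubR bound, *kulB* is not transcribed.
So KulB is not produced.
With no repressor bound, *rudB* is transcribed.
So RudB is produced and active.
Quinate is absent, so UlmM is inactive.
No repressor is bound and RudB is active, so *kulH* is transcribed.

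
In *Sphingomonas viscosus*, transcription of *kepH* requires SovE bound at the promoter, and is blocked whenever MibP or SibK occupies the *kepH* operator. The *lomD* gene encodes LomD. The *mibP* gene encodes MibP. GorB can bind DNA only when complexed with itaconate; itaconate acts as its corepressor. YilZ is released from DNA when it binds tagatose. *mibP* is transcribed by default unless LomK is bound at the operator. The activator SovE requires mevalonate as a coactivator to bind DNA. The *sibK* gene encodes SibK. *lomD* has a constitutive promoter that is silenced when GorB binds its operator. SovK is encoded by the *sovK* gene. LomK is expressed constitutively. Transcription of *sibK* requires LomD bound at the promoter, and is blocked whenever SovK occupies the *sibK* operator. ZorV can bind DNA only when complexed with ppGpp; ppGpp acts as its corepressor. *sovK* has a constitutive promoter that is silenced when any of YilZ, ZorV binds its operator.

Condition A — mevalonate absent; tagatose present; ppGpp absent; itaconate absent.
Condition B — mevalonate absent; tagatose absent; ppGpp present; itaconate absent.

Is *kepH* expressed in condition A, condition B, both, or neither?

Condition A:
Mevalonate is absent, so SovE is inactive.
LomK is produced constitutively and is active.
With repressor LomK bound, *mibP* is not transcribed.
So MibP is not produced.
Tagatose is present, so YilZ is inactive.
ppGpp is absent, so ZorV is inactive.
With no repressor bound, *sovK* is transcribed.
So SovK is produced and active.
Itaconate is absent, so GorB is inactive.
With no repressor bound, *lomD* is transcribed.
So LomD is produced and active.
With repressor SovK bound, *sibK* is not transcribed.
So SibK is not produced.
Required activator SovE is absent, so *kepH* is not transcribed.
→ *kepH* is OFF in A.
Condition B:
Mevalonate is absent, so SovE is inactive.
LomK is produced constitutively and is active.
With repressor LomK bound, *mibP* is not transcribed.
So MibP is not produced.
Tagatose is absent, so YilZ is active.
ppGpp is present, so ZorV is active.
With repressor YilZ bound, *sovK* is not transcribed.
So SovK is not produced.
Itaconate is absent, so GorB is inactive.
With no repressor bound, *lomD* is transcribed.
So LomD is produced and active.
No repressor is bound and LomD is active, so *sibK* is transcribed.
So SibK is produced and active.
With repressor SibK bound, *kepH* is not transcribed.
→ *kepH* is OFF in B.

neither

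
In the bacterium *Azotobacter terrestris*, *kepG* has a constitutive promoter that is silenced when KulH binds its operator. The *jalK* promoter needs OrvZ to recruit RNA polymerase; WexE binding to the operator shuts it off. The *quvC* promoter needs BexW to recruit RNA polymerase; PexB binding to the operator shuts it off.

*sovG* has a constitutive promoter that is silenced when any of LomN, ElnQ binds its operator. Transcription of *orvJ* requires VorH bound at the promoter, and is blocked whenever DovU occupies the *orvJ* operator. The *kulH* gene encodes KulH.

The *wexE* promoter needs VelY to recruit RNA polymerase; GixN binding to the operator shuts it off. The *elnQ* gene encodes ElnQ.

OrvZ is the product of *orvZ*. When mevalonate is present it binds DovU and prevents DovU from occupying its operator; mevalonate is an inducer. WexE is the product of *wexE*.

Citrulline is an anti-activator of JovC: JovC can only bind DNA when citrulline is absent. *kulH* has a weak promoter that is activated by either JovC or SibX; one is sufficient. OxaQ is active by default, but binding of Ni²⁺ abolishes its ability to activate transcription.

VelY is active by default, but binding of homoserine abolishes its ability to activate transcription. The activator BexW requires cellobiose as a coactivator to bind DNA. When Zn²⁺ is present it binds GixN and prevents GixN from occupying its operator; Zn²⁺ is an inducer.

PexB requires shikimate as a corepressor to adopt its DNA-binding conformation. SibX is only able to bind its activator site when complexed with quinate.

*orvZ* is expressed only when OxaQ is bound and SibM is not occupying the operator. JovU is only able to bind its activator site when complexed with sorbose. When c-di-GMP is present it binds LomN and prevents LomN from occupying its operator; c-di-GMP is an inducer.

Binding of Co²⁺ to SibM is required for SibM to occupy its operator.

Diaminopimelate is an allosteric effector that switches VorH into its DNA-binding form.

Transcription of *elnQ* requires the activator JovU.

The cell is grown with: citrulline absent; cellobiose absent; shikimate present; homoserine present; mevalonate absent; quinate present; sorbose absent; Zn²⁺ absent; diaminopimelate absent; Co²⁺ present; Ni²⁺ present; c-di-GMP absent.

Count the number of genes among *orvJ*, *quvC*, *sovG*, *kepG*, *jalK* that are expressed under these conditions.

0

Mevalonate is absent, so DovU is active.
Diaminopimelate is absent, so VorH is inactive.
With repressor DovU bound, *orvJ* is not transcribed.
→ *orvJ* is OFF.
Cellobiose is absent, so BexW is inactive.
Shikimate is present, so PexB is active.
With repressor PexB bound, *quvC* is not transcribed.
→ *quvC* is OFF.
c-di-GMP is absent, so LomN is active.
Sorbose is absent, so JovU is inactive.
Required activator JovU is absent, so *elnQ* is not transcribed.
So ElnQ is not produced.
With repressor LomN bound, *sovG* is not transcribed.
→ *sovG* is OFF.
Citrulline is absent, so JovC is active.
Quinate is present, so SibX is active.
Activator JovC is present, so *kulH* is transcribed.
So KulH is produced and active.
With repressor KulH bound, *kepG* is not transcribed.
→ *kepG* is OFF.
Homoserine is present, so VelY is inactive.
Zn²⁺ is absent, so GixN is active.
With repressor GixN bound, *wexE* is not transcribed.
So WexE is not produced.
Co²⁺ is present, so SibM is active.
Ni²⁺ is present, so OxaQ is inactive.
With repressor SibM bound, *orvZ* is not transcribed.
So OrvZ is not produced.
Required activator OrvZ is absent, so *jalK* is not transcribed.
→ *jalK* is OFF.
0 of the 5 genes are transcribed.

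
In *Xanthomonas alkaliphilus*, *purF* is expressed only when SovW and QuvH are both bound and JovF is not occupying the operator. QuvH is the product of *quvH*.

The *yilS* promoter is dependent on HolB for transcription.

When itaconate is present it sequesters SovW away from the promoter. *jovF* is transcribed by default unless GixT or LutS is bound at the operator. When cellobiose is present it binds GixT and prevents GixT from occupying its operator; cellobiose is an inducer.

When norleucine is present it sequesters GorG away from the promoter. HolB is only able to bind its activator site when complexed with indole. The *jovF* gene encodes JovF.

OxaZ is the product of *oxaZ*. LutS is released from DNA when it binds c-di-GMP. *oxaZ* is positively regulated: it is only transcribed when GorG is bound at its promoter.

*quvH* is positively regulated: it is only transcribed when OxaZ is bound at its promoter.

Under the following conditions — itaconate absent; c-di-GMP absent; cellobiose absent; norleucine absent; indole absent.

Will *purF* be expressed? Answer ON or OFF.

ON

Itaconate is absent, so SovW is active.
Cellobiose is absent, so GixT is active.
c-di-GMP is absent, so LutS is active.
With repressor GixT bound, *jovF* is not transcribed.
So JovF is not produced.
Norleucine is absent, so GorG is active.
No repressor is bound and GorG is active, so *oxaZ* is transcribed.
So OxaZ is produced and active.
No repressor is bound and OxaZ is active, so *quvH* is transcribed.
So QuvH is produced and active.
No repressor is bound and SovW and QuvH are active, so *purF* is transcribed.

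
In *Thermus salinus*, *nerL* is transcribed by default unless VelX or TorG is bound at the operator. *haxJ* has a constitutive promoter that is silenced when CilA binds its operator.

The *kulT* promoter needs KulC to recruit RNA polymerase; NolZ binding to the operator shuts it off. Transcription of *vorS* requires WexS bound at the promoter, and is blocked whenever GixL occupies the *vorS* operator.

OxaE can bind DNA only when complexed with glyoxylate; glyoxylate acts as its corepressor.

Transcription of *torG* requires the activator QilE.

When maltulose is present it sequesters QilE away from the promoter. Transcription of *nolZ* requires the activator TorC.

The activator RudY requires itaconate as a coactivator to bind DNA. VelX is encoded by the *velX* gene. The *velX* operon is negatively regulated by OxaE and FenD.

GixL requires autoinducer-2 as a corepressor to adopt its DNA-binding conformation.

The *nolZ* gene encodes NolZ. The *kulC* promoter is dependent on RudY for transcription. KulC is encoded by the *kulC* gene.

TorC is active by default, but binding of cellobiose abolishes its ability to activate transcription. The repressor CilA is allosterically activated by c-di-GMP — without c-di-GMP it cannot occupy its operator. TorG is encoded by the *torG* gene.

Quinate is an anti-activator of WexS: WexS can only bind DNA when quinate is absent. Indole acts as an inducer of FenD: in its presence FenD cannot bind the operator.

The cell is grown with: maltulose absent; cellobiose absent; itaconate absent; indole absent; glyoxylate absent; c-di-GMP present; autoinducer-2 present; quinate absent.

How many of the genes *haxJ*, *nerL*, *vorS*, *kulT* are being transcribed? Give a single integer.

c-di-GMP is present, so CilA is active.
With repressor CilA bound, *haxJ* is not transcribed.
→ *haxJ* is OFF.
Glyoxylate is absent, so OxaE is inactive.
Indole is absent, so FenD is active.
With repressor FenD bound, *velX* is not transcribed.
So VelX is not produced.
Maltulose is absent, so QilE is active.
No repressor is bound and QilE is active, so *torG* is transcribed.
So TorG is produced and active.
With repressor TorG bound, *nerL* is not transcribed.
→ *nerL* is OFF.
Autoinducer-2 is present, so GixL is active.
Quinate is absent, so WexS is active.
With repressor GixL bound, *vorS* is not transcribed.
→ *vorS* is OFF.
Itaconate is absent, so RudY is inactive.
Required activator RudY is absent, so *kulC* is not transcribed.
So KulC is not produced.
Cellobiose is absent, so TorC is active.
No repressor is bound and TorC is active, so *nolZ* is transcribed.
So NolZ is produced and active.
With repressor NolZ bound, *kulT* is not transcribed.
→ *kulT* is OFF.
0 of the 4 genes are transcribed.

0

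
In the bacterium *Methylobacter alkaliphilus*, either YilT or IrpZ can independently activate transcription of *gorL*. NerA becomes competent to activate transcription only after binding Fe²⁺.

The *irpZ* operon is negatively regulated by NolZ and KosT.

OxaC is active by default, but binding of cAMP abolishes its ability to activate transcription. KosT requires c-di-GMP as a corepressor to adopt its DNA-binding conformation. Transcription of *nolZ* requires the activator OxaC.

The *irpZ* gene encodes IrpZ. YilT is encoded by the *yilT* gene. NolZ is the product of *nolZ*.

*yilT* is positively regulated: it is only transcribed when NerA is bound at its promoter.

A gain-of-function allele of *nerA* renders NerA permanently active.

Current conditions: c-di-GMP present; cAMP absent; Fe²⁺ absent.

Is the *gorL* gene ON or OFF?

ON

NerA is constitutively active in this strain.
No repressor is bound and NerA is active, so *yilT* is transcribed.
So YilT is produced and active.
cAMP is absent, so OxaC is active.
No repressor is bound and OxaC is active, so *nolZ* is transcribed.
So NolZ is produced and active.
c-di-GMP is present, so KosT is active.
With repressor NolZ bound, *irpZ* is not transcribed.
So IrpZ is not produced.
Activator YilT is present, so *gorL* is transcribed.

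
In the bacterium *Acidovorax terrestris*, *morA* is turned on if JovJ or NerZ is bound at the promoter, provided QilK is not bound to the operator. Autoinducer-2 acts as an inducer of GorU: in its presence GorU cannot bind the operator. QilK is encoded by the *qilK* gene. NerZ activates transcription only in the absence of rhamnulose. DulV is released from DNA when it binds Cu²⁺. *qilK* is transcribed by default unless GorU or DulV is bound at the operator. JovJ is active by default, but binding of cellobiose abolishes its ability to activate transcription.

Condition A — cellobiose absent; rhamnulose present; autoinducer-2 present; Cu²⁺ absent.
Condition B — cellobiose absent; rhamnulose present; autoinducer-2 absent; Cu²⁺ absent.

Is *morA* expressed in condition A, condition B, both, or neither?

Condition A:
Cellobiose is absent, so JovJ is active.
Rhamnulose is present, so NerZ is inactive.
Autoinducer-2 is present, so GorU is inactive.
Cu²⁺ is absent, so DulV is active.
With repressor DulV bound, *qilK* is not transcribed.
So QilK is not produced.
Activator JovJ is present, so *morA* is transcribed.
→ *morA* is ON in A.
Condition B:
Cellobiose is absent, so JovJ is active.
Rhamnulose is present, so NerZ is inactive.
Autoinducer-2 is absent, so GorU is active.
Cu²⁺ is absent, so DulV is active.
With repressor GorU bound, *qilK* is not transcribed.
So QilK is not produced.
Activator JovJ is present, so *morA* is transcribed.
→ *morA* is ON in B.

both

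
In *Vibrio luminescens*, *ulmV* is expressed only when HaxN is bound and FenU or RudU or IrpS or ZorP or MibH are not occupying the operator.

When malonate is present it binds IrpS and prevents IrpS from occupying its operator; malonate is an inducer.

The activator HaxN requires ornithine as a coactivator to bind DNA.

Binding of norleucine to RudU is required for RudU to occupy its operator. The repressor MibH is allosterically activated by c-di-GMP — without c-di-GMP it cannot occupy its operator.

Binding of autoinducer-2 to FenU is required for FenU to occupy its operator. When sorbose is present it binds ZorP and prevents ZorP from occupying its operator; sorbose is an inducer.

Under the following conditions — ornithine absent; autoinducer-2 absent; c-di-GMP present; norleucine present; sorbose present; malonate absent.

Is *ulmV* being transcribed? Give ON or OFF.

OFF

Autoinducer-2 is absent, so FenU is inactive.
Norleucine is present, so RudU is active.
Malonate is absent, so IrpS is active.
Sorbose is present, so ZorP is inactive.
Ornithine is absent, so HaxN is inactive.
c-di-GMP is present, so MibH is active.
With repressor RudU bound, *ulmV* is not transcribed.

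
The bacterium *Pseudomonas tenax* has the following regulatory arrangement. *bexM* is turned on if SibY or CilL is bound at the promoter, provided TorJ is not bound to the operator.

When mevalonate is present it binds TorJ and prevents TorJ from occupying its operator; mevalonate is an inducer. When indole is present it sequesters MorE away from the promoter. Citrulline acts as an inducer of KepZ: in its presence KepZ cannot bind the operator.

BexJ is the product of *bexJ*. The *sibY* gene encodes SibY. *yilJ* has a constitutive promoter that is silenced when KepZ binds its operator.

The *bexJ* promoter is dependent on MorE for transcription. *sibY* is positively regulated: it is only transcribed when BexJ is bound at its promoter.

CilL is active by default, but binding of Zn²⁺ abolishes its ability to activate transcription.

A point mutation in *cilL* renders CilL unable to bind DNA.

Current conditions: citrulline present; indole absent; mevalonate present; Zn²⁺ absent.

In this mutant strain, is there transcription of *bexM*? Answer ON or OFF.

ON

Indole is absent, so MorE is active.
No repressor is bound and MorE is active, so *bexJ* is transcribed.
So BexJ is produced and active.
No repressor is bound and BexJ is active, so *sibY* is transcribed.
So SibY is produced and active.
Mevalonate is present, so TorJ is inactive.
CilL is non-functional in this strain, so it has no effect.
Activator SibY is present, so *bexM* is transcribed.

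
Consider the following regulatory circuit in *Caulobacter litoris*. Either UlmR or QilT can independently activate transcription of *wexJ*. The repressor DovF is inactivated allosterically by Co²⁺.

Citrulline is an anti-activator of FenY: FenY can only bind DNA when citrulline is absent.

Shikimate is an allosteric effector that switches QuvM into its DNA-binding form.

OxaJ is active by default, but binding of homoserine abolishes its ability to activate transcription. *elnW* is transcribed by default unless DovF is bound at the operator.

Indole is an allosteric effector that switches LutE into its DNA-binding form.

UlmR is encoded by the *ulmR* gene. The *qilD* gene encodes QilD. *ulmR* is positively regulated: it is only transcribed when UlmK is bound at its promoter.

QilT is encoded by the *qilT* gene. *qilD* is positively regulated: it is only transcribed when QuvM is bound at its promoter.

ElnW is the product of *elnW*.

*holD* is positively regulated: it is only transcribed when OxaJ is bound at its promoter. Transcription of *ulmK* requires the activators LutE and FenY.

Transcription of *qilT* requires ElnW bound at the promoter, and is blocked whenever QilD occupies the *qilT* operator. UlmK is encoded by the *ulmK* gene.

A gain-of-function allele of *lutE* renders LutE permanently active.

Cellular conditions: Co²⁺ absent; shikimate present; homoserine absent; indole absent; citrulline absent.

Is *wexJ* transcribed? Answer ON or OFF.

LutE is constitutively active in this strain.
Citrulline is absent, so FenY is active.
No repressor is bound and LutE and FenY are active, so *ulmK* is transcribed.
So UlmK is produced and active.
No repressor is bound and UlmK is active, so *ulmR* is transcribed.
So UlmR is produced and active.
Shikimate is present, so QuvM is active.
No repressor is bound and QuvM is active, so *qilD* is transcribed.
So QilD is produced and active.
Co²⁺ is absent, so DovF is active.
With repressor DovF bound, *elnW* is not transcribed.
So ElnW is not produced.
With repressor QilD bound, *qilT* is not transcribed.
So QilT is not produced.
Activator UlmR is present, so *wexJ* is transcribed.

ON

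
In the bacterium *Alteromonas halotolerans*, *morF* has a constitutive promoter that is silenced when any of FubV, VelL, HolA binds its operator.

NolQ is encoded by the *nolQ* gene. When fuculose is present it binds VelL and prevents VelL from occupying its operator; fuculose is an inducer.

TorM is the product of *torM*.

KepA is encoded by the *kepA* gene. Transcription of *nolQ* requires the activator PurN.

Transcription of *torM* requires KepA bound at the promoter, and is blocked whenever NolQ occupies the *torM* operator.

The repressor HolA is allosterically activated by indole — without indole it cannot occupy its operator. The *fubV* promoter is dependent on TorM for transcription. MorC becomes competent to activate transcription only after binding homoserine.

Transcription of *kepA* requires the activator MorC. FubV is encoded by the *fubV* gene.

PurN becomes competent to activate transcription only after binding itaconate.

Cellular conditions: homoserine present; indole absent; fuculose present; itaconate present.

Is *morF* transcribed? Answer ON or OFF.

Homoserine is present, so MorC is active.
No repressor is bound and MorC is active, so *kepA* is transcribed.
So KepA is produced and active.
Itaconate is present, so PurN is active.
No repressor is bound and PurN is active, so *nolQ* is transcribed.
So NolQ is produced and active.
With repressor NolQ bound, *torM* is not transcribed.
So TorM is not produced.
Required activator TorM is absent, so *fubV* is not transcribed.
So FubV is not produced.
Fuculose is present, so VelL is inactive.
Indole is absent, so HolA is inactive.
With no repressor bound, *morF* is transcribed.

ON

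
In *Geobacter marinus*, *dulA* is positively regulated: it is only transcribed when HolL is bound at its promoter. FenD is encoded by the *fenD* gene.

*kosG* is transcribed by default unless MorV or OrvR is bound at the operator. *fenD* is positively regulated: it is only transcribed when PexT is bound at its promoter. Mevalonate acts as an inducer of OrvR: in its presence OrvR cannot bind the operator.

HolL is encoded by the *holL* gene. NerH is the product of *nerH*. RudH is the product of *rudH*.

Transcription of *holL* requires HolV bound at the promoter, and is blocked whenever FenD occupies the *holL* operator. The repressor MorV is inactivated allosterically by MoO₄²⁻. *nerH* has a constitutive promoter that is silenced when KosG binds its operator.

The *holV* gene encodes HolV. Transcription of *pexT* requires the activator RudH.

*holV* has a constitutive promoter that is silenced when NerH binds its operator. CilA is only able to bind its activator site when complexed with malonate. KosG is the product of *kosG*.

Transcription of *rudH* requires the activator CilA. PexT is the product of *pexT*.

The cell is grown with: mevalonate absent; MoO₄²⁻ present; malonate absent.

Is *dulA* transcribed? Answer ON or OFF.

OFF

MoO₄²⁻ is present, so MorV is inactive.
Mevalonate is absent, so OrvR is active.
With repressor OrvR bound, *kosG* is not transcribed.
So KosG is not produced.
With no repressor bound, *nerH* is transcribed.
So NerH is produced and active.
With repressor NerH bound, *holV* is not transcribed.
So HolV is not produced.
Malonate is absent, so CilA is inactive.
Required activator CilA is absent, so *rudH* is not transcribed.
So RudH is not produced.
Required activator RudH is absent, so *pexT* is not transcribed.
So PexT is not produced.
Required activator PexT is absent, so *fenD* is not transcribed.
So FenD is not produced.
Required activator HolV is absent, so *holL* is not transcribed.
So HolL is not produced.
Required activator HolL is absent, so *dulA* is not transcribed.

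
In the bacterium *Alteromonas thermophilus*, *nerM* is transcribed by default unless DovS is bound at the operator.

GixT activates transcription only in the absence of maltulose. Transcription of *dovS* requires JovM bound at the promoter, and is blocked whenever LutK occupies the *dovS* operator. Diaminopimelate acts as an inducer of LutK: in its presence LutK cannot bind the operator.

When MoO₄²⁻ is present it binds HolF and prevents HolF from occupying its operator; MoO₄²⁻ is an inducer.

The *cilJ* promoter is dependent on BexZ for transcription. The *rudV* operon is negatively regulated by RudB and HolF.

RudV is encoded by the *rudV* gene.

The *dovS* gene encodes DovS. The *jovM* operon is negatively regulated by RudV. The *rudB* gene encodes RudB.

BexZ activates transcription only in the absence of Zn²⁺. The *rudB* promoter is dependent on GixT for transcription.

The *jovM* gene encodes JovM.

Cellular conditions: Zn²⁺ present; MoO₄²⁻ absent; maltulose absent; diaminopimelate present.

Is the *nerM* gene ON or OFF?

Maltulose is absent, so GixT is active.
No repressor is bound and GixT is active, so *rudB* is transcribed.
So RudB is produced and active.
MoO₄²⁻ is absent, so HolF is active.
With repressor RudB bound, *rudV* is not transcribed.
So RudV is not produced.
With no repressor bound, *jovM* is transcribed.
So JovM is produced and active.
Diaminopimelate is present, so LutK is inactive.
No repressor is bound and JovM is active, so *dovS* is transcribed.
So DovS is produced and active.
With repressor DovS bound, *nerM* is not transcribed.

OFF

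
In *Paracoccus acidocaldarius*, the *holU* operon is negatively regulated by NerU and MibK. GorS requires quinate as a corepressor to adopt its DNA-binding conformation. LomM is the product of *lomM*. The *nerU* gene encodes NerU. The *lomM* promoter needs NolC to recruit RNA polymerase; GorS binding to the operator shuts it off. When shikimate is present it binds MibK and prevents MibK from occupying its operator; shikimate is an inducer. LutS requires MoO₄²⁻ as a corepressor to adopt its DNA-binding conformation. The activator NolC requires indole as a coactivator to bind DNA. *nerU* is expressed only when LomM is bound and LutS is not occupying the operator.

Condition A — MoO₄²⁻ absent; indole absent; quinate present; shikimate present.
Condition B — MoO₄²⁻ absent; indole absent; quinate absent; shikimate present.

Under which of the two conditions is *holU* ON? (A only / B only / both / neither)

Condition A:
MoO₄²⁻ is absent, so LutS is inactive.
Indole is absent, so NolC is inactive.
Quinate is present, so GorS is active.
With repressor GorS bound, *lomM* is not transcribed.
So LomM is not produced.
Required activator LomM is absent, so *nerU* is not transcribed.
So NerU is not produced.
Shikimate is present, so MibK is inactive.
With no repressor bound, *holU* is transcribed.
→ *holU* is ON in A.
Condition B:
MoO₄²⁻ is absent, so LutS is inactive.
Indole is absent, so NolC is inactive.
Quinate is absent, so GorS is inactive.
Required activator NolC is absent, so *lomM* is not transcribed.
So LomM is not produced.
Required activator LomM is absent, so *nerU* is not transcribed.
So NerU is not produced.
Shikimate is present, so MibK is inactive.
With no repressor bound, *holU* is transcribed.
→ *holU* is ON in B.

both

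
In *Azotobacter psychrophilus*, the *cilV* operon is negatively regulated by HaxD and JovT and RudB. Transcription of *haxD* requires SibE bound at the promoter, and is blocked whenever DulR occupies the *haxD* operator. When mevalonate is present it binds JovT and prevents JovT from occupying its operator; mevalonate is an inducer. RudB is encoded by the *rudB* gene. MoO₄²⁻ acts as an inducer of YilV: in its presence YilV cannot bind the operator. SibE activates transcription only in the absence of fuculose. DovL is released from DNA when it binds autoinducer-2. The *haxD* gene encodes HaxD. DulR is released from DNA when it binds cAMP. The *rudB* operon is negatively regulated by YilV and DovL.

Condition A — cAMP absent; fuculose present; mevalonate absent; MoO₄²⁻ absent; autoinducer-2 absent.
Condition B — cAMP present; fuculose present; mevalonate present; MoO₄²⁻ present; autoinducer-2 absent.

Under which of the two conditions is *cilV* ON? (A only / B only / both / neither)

Condition A:
cAMP is absent, so DulR is active.
Fuculose is present, so SibE is inactive.
With repressor DulR bound, *haxD* is not transcribed.
So HaxD is not produced.
Mevalonate is absent, so JovT is active.
MoO₄²⁻ is absent, so YilV is active.
Autoinducer-2 is absent, so DovL is active.
With repressor YilV bound, *rudB* is not transcribed.
So RudB is not produced.
With repressor JovT bound, *cilV* is not transcribed.
→ *cilV* is OFF in A.
Condition B:
cAMP is present, so DulR is inactive.
Fuculose is present, so SibE is inactive.
Required activator SibE is absent, so *haxD* is not transcribed.
So HaxD is not produced.
Mevalonate is present, so JovT is inactive.
MoO₄²⁻ is present, so YilV is inactive.
Autoinducer-2 is absent, so DovL is active.
With repressor DovL bound, *rudB* is not transcribed.
So RudB is not produced.
With no repressor bound, *cilV* is transcribed.
→ *cilV* is ON in B.

B only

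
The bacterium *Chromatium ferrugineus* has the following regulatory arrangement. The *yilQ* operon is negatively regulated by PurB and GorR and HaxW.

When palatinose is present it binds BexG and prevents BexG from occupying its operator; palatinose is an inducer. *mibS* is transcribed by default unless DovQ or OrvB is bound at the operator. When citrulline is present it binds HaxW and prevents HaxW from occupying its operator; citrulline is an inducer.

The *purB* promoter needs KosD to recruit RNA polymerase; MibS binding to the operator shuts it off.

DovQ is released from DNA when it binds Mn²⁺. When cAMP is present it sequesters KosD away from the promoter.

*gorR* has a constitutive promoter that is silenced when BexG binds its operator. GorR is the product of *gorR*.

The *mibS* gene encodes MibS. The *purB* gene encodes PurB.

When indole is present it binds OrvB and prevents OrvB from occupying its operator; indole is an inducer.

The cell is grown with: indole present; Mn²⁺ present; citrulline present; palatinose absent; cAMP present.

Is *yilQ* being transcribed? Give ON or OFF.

ON

Mn²⁺ is present, so DovQ is inactive.
Indole is present, so OrvB is inactive.
With no repressor bound, *mibS* is transcribed.
So MibS is produced and active.
cAMP is present, so KosD is inactive.
With repressor MibS bound, *purB* is not transcribed.
So PurB is not produced.
Palatinose is absent, so BexG is active.
With repressor BexG bound, *gorR* is not transcribed.
So GorR is not produced.
Citrulline is present, so HaxW is inactive.
With no repressor bound, *yilQ* is transcribed.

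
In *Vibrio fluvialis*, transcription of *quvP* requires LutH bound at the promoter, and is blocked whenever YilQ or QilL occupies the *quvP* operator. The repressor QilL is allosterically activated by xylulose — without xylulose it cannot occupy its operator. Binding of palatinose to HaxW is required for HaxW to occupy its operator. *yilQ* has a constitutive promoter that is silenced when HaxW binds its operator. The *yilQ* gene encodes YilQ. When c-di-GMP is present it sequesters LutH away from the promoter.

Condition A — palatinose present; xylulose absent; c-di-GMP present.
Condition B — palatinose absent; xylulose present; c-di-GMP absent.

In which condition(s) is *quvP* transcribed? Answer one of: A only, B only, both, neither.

Condition A:
Palatinose is present, so HaxW is active.
With repressor HaxW bound, *yilQ* is not transcribed.
So YilQ is not produced.
Xylulose is absent, so QilL is inactive.
c-di-GMP is present, so LutH is inactive.
Required activator LutH is absent, so *quvP* is not transcribed.
→ *quvP* is OFF in A.
Condition B:
Palatinose is absent, so HaxW is inactive.
With no repressor bound, *yilQ* is transcribed.
So YilQ is produced and active.
Xylulose is present, so QilL is active.
c-di-GMP is absent, so LutH is active.
With repressor YilQ bound, *quvP* is not transcribed.
→ *quvP* is OFF in B.

neither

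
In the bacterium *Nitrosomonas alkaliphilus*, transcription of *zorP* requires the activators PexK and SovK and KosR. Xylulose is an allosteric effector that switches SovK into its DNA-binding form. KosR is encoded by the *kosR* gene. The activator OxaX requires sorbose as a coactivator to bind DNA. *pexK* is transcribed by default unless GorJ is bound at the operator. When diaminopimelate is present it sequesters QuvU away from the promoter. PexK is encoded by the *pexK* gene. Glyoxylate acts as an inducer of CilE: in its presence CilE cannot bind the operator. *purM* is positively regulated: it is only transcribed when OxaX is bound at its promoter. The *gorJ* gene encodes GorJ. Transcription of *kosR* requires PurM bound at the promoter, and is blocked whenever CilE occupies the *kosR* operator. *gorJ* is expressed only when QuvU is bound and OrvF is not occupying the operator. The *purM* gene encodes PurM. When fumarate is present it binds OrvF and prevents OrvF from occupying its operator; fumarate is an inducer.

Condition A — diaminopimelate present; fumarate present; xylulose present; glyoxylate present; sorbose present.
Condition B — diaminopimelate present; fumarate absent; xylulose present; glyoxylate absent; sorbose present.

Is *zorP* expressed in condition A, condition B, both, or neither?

Condition A:
Diaminopimelate is present, so QuvU is inactive.
Fumarate is present, so OrvF is inactive.
Required activator QuvU is absent, so *gorJ* is not transcribed.
So GorJ is not produced.
With no repressor bound, *pexK* is transcribed.
So PexK is produced and active.
Xylulose is present, so SovK is active.
Glyoxylate is present, so CilE is inactive.
Sorbose is present, so OxaX is active.
No repressor is bound and OxaX is active, so *purM* is transcribed.
So PurM is produced and active.
No repressor is bound and PurM is active, so *kosR* is transcribed.
So KosR is produced and active.
No repressor is bound and PexK and SovK and KosR are active, so *zorP* is transcribed.
→ *zorP* is ON in A.
Condition B:
Diaminopimelate is present, so QuvU is inactive.
Fumarate is absent, so OrvF is active.
With repressor OrvF bound, *gorJ* is not transcribed.
So GorJ is not produced.
With no repressor bound, *pexK* is transcribed.
So PexK is produced and active.
Xylulose is present, so SovK is active.
Glyoxylate is absent, so CilE is active.
Sorbose is present, so OxaX is active.
No repressor is bound and OxaX is active, so *purM* is transcribed.
So PurM is produced and active.
With repressor CilE bound, *kosR* is not transcribed.
So KosR is not produced.
Required activator KosR is absent, so *zorP* is not transcribed.
→ *zorP* is OFF in B.

A only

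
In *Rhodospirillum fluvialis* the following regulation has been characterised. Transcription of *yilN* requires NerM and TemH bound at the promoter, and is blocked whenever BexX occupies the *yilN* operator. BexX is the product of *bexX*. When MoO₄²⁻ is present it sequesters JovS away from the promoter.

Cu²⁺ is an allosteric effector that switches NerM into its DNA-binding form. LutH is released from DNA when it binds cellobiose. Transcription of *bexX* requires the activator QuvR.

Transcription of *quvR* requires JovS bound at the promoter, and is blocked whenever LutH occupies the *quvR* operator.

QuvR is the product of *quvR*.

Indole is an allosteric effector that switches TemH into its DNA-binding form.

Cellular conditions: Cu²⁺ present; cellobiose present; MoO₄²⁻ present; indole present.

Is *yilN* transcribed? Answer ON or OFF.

Cu²⁺ is present, so NerM is active.
Indole is present, so TemH is active.
Cellobiose is present, so LutH is inactive.
MoO₄²⁻ is present, so JovS is inactive.
Required activator JovS is absent, so *quvR* is not transcribed.
So QuvR is not produced.
Required activator QuvR is absent, so *bexX* is not transcribed.
So BexX is not produced.
No repressor is bound and NerM and TemH are active, so *yilN* is transcribed.

ON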